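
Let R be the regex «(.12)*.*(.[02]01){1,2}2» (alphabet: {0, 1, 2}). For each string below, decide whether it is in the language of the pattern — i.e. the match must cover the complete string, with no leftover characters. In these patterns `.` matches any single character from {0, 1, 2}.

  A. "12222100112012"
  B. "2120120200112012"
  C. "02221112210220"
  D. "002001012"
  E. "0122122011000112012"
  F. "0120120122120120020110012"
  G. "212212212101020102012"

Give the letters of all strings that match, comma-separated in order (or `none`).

A, B, E, F, G

A → match
B → match
C → no match — must end with "012"
D. "002001012" → no match
E → match
F → match
G → match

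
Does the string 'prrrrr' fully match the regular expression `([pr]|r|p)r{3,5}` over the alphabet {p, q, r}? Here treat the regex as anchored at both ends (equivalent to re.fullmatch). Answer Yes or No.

Yes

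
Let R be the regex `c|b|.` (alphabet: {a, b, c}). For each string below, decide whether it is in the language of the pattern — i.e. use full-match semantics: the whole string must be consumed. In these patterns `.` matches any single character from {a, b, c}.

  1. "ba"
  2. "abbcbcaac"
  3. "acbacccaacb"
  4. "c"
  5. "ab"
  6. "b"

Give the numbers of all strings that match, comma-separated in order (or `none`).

4, 6

1 → no match
2 → no match
3 → no match
4 → match
5 → no match
6 → match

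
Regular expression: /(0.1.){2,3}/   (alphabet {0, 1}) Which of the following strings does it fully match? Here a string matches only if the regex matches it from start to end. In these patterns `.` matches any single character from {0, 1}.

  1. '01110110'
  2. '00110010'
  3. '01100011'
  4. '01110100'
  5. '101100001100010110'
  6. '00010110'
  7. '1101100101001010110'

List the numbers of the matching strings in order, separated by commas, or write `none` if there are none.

1, 2, 3

1. '01110110' → match
2. '00110010' → match
3. '01100011' → match
4. '01110100' → no match
5 → no match — must start with '0'
6. '00010110' → no match
7 → no match — must start with '0'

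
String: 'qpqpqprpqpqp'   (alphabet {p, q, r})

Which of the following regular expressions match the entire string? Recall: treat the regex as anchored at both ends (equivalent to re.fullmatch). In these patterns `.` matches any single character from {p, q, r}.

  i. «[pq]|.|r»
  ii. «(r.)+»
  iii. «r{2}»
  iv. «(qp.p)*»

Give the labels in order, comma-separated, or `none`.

i → no match
ii → no match — must start with 'r'
iii → no match — must start with 'r'
iv → match

iv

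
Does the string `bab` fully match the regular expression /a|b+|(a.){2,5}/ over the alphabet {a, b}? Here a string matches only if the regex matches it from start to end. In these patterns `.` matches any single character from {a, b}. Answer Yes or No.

No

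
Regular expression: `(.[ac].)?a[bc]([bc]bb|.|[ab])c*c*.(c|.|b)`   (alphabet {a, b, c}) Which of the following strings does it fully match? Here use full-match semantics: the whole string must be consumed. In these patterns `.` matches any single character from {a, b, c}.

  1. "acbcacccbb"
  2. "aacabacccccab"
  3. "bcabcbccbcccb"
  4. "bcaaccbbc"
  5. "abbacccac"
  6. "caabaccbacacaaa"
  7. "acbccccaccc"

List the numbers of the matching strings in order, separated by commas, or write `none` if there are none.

1 → no match
2 → match
3 → no match
4 → no match
5 → no match
6 → no match
7 → no match

2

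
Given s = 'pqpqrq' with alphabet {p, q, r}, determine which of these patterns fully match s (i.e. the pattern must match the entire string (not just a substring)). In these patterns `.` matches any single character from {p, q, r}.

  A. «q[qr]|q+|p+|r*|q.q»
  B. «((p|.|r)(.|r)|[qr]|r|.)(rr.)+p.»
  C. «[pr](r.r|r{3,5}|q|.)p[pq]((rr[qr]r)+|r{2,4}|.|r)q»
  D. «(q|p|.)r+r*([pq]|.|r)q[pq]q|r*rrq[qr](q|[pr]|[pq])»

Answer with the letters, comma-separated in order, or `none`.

C

A → no match
B → no match
C → match
D → no match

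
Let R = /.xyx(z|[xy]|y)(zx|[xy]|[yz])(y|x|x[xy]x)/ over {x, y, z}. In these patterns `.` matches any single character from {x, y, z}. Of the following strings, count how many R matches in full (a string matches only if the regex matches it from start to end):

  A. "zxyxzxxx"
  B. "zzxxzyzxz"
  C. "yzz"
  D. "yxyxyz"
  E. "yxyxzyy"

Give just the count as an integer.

A → no match
B → no match
C → no match
D → no match
E → match
Total matched: 1

1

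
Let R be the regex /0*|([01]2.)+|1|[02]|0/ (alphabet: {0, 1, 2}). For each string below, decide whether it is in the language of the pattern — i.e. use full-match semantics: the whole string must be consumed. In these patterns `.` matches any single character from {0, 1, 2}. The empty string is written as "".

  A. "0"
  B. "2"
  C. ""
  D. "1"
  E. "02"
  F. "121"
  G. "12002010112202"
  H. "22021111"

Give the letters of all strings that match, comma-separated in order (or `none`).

A. "0" → match
B. "2" → match
C. "" → match
D. "1" → match
E. "02" → no match
F. "121" → match
G → no match
H. "22021111" → no match

A, B, C, D, F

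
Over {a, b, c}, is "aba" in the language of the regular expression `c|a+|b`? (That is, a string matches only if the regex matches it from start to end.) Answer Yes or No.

No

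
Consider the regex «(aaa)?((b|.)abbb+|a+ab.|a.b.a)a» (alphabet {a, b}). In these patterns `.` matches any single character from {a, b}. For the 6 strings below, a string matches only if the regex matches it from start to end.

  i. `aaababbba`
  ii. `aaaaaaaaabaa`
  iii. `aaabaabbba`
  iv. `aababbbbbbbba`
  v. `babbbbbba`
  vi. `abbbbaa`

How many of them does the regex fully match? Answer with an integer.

i → match
ii → match
iii → no match
iv → no match
v → match
vi → no match
Total matched: 3

3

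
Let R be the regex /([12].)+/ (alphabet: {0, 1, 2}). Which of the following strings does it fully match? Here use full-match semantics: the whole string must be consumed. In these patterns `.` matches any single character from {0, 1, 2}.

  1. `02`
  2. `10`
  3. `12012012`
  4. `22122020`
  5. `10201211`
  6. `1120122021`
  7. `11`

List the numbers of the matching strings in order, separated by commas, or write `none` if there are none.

1 → no match
2 → match
3 → no match
4 → match
5 → match
6 → match
7 → match

2, 4, 5, 6, 7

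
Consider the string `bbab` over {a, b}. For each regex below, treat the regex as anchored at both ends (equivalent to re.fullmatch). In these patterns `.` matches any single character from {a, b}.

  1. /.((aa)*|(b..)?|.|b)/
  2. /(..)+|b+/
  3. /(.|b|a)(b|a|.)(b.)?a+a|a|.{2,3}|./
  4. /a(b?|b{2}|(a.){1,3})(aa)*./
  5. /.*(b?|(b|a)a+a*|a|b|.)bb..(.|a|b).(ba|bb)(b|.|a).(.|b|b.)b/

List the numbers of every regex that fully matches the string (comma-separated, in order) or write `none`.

1, 2

1 → match
2 → match
3 → no match
4 → no match — must start with `a`
5 → no match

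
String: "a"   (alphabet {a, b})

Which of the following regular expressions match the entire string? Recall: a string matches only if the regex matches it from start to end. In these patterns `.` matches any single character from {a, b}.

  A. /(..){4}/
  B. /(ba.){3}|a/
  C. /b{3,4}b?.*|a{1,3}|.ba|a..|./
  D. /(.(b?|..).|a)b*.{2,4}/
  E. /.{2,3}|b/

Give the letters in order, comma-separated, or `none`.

B, C

A → no match
B → match
C → match
D → no match
E → no match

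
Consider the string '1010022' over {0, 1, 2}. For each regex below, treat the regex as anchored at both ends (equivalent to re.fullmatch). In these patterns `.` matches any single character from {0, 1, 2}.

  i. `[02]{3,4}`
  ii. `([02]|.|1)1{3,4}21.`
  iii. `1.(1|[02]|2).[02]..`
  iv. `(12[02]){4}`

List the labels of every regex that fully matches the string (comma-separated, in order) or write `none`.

iii

i → no match
ii → no match
iii → match
iv → no match — must start with '12'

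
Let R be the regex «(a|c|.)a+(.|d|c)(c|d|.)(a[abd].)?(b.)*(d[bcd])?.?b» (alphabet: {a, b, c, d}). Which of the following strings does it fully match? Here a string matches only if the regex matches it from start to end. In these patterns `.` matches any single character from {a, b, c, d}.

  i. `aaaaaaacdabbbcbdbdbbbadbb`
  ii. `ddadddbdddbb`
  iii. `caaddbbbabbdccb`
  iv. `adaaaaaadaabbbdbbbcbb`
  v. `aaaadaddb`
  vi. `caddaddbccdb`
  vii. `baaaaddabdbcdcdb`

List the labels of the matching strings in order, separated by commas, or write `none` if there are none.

i → match
ii → no match
iii → match
iv → no match
v → match
vi → no match
vii → match

i, iii, v, vii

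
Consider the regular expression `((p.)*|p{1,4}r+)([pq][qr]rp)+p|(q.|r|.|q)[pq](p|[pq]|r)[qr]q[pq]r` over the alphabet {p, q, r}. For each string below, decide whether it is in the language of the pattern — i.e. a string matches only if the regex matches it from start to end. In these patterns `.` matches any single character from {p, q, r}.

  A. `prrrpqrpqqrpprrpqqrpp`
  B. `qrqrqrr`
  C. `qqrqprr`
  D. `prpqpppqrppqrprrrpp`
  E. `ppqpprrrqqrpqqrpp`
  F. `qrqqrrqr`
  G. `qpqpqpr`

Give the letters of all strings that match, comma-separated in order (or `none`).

A → match
B → no match
C → no match
D → no match
E → no match
F → no match
G → no match

A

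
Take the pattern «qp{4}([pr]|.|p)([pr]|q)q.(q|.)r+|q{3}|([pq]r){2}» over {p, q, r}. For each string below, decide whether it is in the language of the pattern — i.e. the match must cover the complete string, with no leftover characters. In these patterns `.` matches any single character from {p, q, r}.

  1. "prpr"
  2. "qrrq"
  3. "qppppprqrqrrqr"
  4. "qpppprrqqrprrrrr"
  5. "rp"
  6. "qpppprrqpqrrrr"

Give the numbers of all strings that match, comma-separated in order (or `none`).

1 → match
2 → no match
3 → no match
4 → no match
5 → no match
6 → match

1, 6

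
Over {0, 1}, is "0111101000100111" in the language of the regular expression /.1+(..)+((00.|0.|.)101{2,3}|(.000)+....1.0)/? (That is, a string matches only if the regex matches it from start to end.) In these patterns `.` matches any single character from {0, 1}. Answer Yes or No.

No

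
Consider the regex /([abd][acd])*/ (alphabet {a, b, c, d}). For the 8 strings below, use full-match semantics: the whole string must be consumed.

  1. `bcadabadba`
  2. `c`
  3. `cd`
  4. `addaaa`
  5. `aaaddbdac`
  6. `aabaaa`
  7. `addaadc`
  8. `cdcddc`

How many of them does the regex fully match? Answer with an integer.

1. `bcadabadba` → no match
2. `c` → no match
3. `cd` → no match
4. `addaaa` → match
5. `aaaddbdac` → no match
6. `aabaaa` → match
7. `addaadc` → no match
8. `cdcddc` → no match
Total matched: 2

2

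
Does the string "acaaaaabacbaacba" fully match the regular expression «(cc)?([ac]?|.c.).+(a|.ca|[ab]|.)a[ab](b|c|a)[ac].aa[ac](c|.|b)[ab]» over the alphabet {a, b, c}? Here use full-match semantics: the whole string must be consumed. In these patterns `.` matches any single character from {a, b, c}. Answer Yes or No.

Yes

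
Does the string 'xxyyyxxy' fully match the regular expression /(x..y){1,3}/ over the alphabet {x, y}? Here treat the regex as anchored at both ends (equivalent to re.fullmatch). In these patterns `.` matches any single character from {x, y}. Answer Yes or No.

No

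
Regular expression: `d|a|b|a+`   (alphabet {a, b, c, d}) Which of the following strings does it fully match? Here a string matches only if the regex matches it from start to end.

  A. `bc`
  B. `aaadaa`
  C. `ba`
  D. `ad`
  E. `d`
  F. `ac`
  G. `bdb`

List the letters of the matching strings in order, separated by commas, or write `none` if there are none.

E

A. `bc` → no match
B. `aaadaa` → no match
C. `ba` → no match
D. `ad` → no match
E. `d` → match
F. `ac` → no match
G. `bdb` → no match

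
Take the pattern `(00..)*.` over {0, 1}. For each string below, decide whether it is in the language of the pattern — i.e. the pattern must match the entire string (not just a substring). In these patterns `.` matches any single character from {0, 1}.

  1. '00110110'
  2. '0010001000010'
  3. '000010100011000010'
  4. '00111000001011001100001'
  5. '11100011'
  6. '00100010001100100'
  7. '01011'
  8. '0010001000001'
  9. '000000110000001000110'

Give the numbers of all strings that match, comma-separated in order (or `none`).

2, 6, 8, 9

1. '00110110' → no match
2 → match
3 → no match
4 → no match
5. '11100011' → no match
6 → match
7. '01011' → no match
8 → match
9 → match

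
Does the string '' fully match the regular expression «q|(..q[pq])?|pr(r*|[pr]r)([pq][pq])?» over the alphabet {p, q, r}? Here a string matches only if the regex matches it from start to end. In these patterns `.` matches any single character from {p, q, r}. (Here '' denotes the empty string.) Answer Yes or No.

Yes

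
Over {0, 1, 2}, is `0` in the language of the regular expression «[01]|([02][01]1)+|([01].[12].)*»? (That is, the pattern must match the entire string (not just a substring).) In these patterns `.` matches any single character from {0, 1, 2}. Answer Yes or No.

Yes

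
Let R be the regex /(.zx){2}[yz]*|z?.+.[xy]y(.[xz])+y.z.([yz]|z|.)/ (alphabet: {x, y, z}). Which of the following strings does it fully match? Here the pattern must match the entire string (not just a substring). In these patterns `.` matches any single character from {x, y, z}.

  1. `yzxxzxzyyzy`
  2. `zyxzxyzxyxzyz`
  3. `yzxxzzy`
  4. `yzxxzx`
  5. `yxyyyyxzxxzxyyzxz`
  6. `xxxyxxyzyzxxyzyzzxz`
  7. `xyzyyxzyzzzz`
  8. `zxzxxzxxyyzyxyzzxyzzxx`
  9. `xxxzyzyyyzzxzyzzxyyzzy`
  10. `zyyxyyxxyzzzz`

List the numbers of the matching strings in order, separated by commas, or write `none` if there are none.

1, 2, 4, 5, 6, 7, 8, 9, 10

1. `yzxxzxzyyzy` → match
2 → match
3. `yzxxzzy` → no match
4. `yzxxzx` → match
5 → match
6 → match
7. `xyzyyxzyzzzz` → match
8 → match
9 → match
10 → match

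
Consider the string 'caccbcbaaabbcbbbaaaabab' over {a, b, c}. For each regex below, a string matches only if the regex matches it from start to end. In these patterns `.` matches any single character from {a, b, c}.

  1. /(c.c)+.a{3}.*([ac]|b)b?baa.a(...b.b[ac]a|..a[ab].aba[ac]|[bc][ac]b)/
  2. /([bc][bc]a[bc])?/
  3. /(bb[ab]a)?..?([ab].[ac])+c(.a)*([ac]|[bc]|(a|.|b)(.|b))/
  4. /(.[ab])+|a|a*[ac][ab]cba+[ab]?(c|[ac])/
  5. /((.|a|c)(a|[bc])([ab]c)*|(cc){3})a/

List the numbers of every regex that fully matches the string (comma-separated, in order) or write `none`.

1 → match
2 → no match
3 → no match
4 → no match
5 → no match — must end with 'a'

1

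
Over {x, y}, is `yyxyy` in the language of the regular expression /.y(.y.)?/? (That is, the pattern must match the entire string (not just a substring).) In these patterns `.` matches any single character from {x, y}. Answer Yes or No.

Yes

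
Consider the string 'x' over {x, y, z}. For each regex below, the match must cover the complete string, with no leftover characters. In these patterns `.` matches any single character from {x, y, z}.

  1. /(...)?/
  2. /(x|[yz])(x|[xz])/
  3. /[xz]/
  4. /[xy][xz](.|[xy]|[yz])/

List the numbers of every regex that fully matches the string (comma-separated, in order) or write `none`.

1 → no match
2 → no match
3 → match
4 → no match

3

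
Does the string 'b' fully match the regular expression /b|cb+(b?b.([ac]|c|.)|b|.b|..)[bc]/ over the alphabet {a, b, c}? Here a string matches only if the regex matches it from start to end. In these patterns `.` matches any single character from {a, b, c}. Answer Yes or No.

Yes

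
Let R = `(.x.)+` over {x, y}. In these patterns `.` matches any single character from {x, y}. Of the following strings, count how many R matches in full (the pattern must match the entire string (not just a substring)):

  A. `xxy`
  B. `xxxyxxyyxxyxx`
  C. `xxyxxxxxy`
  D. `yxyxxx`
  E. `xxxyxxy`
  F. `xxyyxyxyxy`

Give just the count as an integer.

A → match
B → no match
C → match
D → match
E → no match
F → no match
Total matched: 3

3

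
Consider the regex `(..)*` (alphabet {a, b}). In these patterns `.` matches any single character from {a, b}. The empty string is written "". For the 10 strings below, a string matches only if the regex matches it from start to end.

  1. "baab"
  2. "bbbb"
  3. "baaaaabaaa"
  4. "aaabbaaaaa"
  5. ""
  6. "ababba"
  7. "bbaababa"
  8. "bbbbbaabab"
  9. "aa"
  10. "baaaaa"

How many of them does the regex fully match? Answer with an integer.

10

1. "baab" → match
2. "bbbb" → match
3. "baaaaabaaa" → match
4. "aaabbaaaaa" → match
5. "" → match
6. "ababba" → match
7. "bbaababa" → match
8. "bbbbbaabab" → match
9. "aa" → match
10. "baaaaa" → match
Total matched: 10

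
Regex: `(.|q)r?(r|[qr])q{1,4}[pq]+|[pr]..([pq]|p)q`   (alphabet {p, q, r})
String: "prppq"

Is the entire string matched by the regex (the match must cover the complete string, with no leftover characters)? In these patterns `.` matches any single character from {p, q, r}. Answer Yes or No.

Yes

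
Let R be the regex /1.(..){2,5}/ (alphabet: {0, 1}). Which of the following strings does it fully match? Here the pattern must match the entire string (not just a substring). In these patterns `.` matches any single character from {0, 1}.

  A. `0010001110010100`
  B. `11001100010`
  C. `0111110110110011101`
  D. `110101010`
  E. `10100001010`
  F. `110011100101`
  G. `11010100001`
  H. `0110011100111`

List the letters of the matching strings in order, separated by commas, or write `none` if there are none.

A → no match — must start with `1`
B. `11001100010` → no match
C → no match — must start with `1`
D. `110101010` → no match
E. `10100001010` → no match
F. `110011100101` → match
G. `11010100001` → no match
H → no match — must start with `1`

F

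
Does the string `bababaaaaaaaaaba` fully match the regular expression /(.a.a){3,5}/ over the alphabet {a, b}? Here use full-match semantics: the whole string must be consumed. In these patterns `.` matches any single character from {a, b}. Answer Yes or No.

Yes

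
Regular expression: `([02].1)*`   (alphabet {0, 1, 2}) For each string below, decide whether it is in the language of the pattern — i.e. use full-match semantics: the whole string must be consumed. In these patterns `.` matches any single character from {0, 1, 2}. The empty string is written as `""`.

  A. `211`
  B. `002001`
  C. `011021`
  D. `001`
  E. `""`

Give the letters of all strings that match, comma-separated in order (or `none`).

A → match
B → no match
C → match
D → match
E → match

A, C, D, E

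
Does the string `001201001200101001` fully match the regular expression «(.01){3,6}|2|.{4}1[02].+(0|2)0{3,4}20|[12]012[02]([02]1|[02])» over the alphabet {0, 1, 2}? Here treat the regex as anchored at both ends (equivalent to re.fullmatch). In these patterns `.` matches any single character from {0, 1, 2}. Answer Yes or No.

No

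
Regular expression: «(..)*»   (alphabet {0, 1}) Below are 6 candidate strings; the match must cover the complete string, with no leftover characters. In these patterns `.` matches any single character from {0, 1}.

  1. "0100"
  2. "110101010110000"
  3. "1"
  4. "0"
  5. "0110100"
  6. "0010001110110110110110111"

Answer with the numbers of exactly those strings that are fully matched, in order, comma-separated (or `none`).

1

1 → match
2 → no match
3 → no match
4 → no match
5 → no match
6 → no match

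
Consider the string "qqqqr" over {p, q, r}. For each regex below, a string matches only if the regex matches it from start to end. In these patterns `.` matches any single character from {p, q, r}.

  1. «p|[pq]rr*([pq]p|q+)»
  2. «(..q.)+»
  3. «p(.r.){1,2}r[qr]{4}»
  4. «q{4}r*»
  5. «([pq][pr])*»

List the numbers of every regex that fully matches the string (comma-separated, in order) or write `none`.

1 → no match
2 → no match
3 → no match — must start with "p"
4 → match
5 → no match

4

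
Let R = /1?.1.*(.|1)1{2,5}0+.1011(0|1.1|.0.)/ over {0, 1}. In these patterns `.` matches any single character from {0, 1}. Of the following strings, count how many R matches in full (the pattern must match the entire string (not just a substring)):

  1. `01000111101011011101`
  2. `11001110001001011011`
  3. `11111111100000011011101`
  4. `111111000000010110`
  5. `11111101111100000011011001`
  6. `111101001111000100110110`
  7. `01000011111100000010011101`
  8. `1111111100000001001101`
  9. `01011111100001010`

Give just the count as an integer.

1 → no match
2 → no match
3 → match
4 → match
5 → match
6 → no match
7 → no match
8 → no match
9 → no match
Total matched: 3

3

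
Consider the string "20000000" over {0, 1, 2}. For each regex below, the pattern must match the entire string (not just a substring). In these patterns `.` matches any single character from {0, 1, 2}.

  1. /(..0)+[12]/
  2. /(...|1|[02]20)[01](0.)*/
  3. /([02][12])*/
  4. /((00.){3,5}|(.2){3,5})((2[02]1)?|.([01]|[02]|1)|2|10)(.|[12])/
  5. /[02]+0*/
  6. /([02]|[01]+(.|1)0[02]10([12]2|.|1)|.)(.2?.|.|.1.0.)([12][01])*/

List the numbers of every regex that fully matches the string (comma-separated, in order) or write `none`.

2, 5

1 → no match
2 → match
3 → no match
4 → no match
5 → match
6 → no match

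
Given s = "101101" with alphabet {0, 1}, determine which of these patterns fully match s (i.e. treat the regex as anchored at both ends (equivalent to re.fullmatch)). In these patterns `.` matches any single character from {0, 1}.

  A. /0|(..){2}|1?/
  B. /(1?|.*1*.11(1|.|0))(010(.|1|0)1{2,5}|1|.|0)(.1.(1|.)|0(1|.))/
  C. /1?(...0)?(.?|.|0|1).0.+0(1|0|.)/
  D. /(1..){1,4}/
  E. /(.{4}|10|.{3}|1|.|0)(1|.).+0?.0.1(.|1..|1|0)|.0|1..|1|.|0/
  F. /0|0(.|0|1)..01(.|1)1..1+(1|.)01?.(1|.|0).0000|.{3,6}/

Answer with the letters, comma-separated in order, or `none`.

B, C, D, F

A → no match
B → match
C → match
D → match
E → no match
F → match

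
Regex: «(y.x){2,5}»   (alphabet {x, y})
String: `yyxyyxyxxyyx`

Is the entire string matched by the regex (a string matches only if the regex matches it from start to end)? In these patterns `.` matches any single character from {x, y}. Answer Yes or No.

Yes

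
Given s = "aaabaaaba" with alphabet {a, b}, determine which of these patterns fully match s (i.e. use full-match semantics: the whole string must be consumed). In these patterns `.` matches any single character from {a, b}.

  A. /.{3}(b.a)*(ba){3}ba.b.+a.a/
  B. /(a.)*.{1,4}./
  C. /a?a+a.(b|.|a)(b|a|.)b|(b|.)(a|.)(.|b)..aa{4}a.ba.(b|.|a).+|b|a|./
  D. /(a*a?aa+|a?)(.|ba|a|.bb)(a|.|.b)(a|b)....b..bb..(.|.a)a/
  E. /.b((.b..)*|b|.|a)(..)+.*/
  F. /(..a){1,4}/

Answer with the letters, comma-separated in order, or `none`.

A → no match
B → match
C → no match
D → no match
E → no match
F → match

B, F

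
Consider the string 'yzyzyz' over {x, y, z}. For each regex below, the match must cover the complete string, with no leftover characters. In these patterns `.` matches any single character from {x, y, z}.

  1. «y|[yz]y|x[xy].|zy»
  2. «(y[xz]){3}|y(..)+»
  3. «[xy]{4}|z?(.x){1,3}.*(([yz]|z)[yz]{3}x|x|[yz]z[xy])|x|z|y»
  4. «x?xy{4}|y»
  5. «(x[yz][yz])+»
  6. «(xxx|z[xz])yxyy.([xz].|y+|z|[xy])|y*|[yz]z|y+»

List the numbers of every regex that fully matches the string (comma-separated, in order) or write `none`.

2

1 → no match
2 → match
3 → no match
4 → no match — must end with 'y'
5 → no match — must start with 'x'
6 → no match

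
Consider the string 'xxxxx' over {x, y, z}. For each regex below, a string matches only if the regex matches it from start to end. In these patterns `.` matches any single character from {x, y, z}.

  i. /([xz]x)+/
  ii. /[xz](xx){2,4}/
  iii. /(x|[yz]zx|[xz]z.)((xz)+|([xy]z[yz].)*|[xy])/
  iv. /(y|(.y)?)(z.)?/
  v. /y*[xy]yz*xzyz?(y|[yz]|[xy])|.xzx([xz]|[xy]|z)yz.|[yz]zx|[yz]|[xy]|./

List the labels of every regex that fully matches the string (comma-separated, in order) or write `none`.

i → no match
ii → match
iii → no match
iv → no match
v → no match

ii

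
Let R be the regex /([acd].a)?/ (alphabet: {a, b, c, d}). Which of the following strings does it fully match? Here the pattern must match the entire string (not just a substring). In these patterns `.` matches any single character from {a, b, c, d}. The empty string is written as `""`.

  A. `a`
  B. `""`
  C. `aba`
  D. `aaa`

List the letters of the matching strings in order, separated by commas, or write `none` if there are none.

B, C, D

A → no match
B → match
C → match
D → match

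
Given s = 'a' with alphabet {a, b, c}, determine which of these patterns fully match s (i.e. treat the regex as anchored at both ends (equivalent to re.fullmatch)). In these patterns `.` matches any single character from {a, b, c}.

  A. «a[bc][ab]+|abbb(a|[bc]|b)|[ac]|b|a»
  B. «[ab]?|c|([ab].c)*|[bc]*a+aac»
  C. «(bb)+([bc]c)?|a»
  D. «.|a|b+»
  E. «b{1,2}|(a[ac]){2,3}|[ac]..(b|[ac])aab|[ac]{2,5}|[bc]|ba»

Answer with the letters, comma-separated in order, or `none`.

A → match
B → match
C → match
D → match
E → no match

A, B, C, D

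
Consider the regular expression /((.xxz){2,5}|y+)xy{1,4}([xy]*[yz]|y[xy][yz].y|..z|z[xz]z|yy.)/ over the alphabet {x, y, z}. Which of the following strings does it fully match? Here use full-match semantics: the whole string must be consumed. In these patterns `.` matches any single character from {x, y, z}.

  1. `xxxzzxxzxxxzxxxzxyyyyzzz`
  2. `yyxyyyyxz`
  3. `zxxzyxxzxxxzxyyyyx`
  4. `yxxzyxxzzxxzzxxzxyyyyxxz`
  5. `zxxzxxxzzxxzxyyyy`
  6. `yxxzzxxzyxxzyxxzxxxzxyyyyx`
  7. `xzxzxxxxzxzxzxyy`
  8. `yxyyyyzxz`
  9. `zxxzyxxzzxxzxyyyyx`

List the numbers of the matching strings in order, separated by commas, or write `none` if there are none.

1, 2, 3, 4, 5, 6, 8, 9

1 → match
2 → match
3 → match
4 → match
5 → match
6 → match
7 → no match
8 → match
9 → match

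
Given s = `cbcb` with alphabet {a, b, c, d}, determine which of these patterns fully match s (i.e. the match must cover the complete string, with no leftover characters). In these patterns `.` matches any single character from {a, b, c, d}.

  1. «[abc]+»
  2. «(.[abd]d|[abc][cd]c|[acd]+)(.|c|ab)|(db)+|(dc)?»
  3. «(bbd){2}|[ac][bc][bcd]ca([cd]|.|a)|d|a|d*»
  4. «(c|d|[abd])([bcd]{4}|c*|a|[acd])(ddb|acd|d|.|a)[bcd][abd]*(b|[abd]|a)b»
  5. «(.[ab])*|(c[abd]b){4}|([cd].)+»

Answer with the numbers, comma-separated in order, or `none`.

1 → match
2 → no match
3 → no match
4 → no match
5 → match

1, 5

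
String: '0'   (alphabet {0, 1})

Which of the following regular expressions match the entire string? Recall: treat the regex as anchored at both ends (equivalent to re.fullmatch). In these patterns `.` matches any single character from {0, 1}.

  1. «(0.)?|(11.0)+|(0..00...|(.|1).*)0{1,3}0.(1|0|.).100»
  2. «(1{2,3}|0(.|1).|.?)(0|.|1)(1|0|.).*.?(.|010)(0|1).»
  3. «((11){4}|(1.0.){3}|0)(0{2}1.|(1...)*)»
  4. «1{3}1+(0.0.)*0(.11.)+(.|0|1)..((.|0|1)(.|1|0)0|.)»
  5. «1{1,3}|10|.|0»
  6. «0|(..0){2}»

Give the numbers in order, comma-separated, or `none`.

3, 5, 6

1 → no match
2 → no match
3 → match
4 → no match — must start with '1'
5 → match
6 → match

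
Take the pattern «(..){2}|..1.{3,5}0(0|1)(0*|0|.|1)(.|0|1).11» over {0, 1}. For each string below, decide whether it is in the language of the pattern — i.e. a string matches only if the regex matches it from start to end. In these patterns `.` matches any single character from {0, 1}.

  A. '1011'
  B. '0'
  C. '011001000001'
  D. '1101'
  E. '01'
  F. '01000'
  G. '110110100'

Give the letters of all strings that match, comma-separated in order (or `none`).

A → match
B → no match
C → no match
D → match
E → no match
F → no match
G → no match

A, D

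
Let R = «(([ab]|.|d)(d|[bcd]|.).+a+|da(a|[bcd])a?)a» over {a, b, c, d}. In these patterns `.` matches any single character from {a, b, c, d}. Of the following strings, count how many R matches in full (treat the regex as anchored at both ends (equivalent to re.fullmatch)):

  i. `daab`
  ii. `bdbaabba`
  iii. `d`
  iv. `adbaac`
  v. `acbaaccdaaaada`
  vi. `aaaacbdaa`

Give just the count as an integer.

i → no match — must end with `a`
ii → no match
iii → no match — must end with `a`
iv → no match — must end with `a`
v → no match
vi → match
Total matched: 1

1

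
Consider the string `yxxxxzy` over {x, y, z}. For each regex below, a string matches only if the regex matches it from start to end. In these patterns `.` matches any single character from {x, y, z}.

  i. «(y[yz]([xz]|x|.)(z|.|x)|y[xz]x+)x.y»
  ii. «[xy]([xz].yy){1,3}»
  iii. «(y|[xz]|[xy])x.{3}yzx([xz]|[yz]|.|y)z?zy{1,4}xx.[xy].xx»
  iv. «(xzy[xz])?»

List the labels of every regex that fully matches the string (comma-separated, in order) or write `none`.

i

i → match
ii → no match — must end with `yy`
iii → no match — must end with `xx`
iv → no match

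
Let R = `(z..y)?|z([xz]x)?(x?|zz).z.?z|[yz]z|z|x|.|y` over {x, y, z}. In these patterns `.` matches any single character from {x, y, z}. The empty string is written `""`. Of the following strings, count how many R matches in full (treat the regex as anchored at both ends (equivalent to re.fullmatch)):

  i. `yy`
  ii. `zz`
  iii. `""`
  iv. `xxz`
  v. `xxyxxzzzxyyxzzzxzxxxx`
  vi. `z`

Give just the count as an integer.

i. `yy` → no match
ii. `zz` → match
iii. `""` → match
iv. `xxz` → no match
v → no match
vi. `z` → match
Total matched: 3

3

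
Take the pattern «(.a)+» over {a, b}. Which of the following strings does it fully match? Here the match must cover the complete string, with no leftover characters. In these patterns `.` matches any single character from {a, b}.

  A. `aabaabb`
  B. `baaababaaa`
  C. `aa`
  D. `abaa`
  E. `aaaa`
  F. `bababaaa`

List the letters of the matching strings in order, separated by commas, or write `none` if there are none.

B, C, E, F

A → no match — must end with `a`
B → match
C → match
D → no match
E → match
F → match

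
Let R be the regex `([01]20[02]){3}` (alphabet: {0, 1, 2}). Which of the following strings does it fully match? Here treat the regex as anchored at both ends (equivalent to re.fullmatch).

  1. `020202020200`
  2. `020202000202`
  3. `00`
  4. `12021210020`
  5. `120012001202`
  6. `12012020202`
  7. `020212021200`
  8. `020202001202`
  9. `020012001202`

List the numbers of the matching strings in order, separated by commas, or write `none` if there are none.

1, 2, 5, 7, 8, 9

1. `020202020200` → match
2. `020202000202` → match
3. `00` → no match
4. `12021210020` → no match
5. `120012001202` → match
6. `12012020202` → no match
7. `020212021200` → match
8. `020202001202` → match
9. `020012001202` → match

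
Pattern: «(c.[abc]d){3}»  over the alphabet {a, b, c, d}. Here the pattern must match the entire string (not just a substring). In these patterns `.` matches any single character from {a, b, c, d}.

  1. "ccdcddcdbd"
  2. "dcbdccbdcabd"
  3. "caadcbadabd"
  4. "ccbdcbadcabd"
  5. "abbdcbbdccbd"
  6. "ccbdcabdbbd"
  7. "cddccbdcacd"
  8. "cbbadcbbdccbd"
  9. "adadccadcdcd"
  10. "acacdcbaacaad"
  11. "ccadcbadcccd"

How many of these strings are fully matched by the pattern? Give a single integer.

2

1 → no match
2 → no match — must start with "c"
3 → no match
4 → match
5 → no match — must start with "c"
6 → no match
7 → no match
8 → no match
9 → no match — must start with "c"
10 → no match — must start with "c"
11 → match
Total matched: 2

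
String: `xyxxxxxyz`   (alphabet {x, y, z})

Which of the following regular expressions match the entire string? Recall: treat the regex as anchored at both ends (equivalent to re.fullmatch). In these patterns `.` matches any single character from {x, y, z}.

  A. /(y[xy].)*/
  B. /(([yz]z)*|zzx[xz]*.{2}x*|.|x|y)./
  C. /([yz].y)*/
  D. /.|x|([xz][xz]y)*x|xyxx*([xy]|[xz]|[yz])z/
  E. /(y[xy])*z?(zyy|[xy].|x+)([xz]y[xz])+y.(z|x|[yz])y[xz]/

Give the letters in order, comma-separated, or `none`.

A → no match
B → no match
C → no match
D → match
E → no match

D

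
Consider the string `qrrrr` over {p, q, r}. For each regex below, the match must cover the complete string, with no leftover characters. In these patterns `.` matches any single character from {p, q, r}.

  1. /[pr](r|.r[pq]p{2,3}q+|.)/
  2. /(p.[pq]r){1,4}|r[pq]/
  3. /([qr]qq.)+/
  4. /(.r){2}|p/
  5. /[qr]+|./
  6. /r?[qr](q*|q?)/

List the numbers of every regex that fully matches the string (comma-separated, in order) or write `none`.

1 → no match
2 → no match
3 → no match
4 → no match
5 → match
6 → no match

5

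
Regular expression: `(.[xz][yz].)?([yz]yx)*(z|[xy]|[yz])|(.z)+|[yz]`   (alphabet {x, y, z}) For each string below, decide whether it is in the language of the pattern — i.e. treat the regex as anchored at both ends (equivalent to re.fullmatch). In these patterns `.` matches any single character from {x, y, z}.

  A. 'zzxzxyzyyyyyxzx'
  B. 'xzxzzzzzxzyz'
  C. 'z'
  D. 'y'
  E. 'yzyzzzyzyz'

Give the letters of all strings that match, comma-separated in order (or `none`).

A → no match
B. 'xzxzzzzzxzyz' → match
C. 'z' → match
D. 'y' → match
E. 'yzyzzzyzyz' → match

B, C, D, E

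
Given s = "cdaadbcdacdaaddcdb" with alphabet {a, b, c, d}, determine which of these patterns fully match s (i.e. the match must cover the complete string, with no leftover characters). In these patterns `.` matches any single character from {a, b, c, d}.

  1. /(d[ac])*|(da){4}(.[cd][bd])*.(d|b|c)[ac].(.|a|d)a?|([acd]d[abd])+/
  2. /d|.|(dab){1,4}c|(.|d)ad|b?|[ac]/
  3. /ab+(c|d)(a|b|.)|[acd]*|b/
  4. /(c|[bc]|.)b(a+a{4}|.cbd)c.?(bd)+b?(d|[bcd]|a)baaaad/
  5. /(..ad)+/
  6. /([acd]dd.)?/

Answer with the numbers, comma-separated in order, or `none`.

1

1 → match
2 → no match
3 → no match
4 → no match — must end with "baaaad"
5 → no match — must end with "ad"
6 → no match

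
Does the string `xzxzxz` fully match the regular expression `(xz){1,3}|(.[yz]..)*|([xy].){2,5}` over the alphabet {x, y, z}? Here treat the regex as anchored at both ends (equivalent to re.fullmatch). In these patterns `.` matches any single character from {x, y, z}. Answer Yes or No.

Yes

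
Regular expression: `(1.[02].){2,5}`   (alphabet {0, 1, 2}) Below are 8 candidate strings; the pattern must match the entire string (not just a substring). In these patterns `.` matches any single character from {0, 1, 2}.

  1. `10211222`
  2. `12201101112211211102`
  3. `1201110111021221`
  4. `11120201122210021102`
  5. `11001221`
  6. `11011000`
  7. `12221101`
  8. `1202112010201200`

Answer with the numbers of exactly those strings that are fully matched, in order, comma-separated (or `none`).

1, 2, 3, 5, 6, 7, 8

1 → match
2 → match
3 → match
4 → no match
5 → match
6 → match
7 → match
8 → match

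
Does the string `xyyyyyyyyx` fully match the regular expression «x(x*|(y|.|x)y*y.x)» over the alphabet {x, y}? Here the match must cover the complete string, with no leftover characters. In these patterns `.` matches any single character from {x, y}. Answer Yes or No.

Yes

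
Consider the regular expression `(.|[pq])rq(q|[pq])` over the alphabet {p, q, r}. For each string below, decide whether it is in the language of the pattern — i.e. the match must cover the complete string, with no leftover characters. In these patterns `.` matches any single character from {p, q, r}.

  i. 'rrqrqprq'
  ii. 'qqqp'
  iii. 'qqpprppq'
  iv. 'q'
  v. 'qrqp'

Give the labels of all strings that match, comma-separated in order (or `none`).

i → no match
ii → no match
iii → no match
iv → no match
v → match

v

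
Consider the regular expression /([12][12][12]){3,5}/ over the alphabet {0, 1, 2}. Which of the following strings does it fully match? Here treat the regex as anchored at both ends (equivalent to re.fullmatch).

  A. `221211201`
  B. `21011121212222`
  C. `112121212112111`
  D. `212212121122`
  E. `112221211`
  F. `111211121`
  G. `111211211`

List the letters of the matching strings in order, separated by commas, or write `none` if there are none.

C, D, E, F, G

A → no match
B → no match
C → match
D → match
E → match
F → match
G → match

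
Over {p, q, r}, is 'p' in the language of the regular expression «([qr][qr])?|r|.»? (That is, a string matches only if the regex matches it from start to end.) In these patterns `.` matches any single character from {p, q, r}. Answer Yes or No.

Yes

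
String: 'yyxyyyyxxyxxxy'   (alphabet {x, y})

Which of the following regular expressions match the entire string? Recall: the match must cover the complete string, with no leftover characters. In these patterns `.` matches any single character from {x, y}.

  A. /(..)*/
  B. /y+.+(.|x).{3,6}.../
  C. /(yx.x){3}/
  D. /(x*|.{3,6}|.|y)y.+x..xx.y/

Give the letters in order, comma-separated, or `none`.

A, B, D

A → match
B → match
C → no match — must start with 'yx'
D → match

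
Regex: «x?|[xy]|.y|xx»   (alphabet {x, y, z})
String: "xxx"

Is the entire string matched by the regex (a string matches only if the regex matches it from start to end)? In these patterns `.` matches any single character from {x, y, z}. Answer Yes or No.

No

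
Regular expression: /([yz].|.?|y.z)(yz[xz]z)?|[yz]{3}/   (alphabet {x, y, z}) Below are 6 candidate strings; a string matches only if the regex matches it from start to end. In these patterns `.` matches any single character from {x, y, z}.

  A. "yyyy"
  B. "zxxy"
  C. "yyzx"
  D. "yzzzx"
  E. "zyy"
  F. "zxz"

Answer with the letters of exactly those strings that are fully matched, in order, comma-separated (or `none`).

A → no match
B → no match
C → no match
D → no match
E → match
F → no match

E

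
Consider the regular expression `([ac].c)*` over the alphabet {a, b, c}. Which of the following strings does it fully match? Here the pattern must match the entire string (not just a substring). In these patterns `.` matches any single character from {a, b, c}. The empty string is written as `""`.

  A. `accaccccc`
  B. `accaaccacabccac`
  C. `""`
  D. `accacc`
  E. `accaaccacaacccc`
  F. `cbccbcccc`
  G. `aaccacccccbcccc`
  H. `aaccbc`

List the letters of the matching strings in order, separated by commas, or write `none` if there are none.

A → match
B → match
C → match
D → match
E → match
F → match
G → match
H → match

A, B, C, D, E, F, G, H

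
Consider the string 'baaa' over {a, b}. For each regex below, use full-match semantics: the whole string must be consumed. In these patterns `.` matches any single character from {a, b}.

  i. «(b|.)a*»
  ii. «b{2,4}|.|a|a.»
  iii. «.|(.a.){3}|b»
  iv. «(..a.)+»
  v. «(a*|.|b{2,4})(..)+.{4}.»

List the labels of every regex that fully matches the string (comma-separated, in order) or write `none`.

i, iv

i → match
ii → no match
iii → no match
iv → match
v → no match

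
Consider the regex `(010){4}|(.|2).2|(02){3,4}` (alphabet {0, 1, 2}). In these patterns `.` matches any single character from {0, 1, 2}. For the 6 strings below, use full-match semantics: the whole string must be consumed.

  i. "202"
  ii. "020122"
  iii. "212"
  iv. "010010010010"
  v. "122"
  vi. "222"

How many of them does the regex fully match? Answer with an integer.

i → match
ii → no match
iii → match
iv → match
v → match
vi → match
Total matched: 5

5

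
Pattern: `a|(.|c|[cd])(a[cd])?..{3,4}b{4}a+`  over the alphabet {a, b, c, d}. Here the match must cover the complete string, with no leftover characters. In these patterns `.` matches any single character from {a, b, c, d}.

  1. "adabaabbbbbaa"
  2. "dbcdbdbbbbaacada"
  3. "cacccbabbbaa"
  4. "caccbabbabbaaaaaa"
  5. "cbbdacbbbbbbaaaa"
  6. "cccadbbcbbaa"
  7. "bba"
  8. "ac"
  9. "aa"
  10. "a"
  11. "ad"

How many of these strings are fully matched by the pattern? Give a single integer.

1 → no match
2 → no match
3 → no match
4 → no match
5 → no match
6 → no match
7 → no match
8 → no match — must end with "a"
9 → no match
10 → match
11 → no match — must end with "a"
Total matched: 1

1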